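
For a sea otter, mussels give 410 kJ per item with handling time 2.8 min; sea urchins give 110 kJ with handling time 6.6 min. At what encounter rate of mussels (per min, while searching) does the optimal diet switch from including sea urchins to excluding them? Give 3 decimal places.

0.046 per min

The zero-one rule: include sea urchins iff E₂/h₂ > λE₁/(1+λh₁). Equality gives the switch point.
λE₁h₂ = E₂ + λE₂h₁ ⇒ λ = E₂/(E₁h₂ − E₂h₁) = 110/(2706 − 308) = 0.04587 per min.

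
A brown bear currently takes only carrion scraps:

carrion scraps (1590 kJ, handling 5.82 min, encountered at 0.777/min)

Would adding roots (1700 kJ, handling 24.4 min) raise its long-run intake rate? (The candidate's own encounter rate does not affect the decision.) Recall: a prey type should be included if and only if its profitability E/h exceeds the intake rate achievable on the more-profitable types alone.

On carrion scraps alone, R = ΣλE/(1+Σλh) = 1235/5.522 = 223.7 kJ/min.
Profitability of roots: 1700/24.4 = 69.67 kJ/min.
69.67 < 223.7, so adding roots would lower the average — exclude it.

No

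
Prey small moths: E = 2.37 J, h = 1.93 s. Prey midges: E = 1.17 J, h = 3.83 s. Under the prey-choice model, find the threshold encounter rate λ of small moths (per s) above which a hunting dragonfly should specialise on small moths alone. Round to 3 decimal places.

At the threshold, the rate on small moths alone equals the profitability of midges: λ·2.37/(1 + λ·1.93) = 1.17/3.83 = 0.3055.
Rearranging, λ(2.37 − 0.3055×1.93) = 0.3055, so λ = 0.3055/1.78 = 0.1716 per s.

0.172 per s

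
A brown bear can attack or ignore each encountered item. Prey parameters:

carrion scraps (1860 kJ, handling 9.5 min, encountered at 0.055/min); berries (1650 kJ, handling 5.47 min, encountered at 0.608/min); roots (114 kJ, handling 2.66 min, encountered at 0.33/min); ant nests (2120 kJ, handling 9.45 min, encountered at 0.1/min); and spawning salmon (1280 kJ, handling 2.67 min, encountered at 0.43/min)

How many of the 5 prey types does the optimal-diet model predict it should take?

E/h in descending order: spawning salmon 479, berries 302, ant nests 224, carrion scraps 196, roots 42.9 kJ/min. The optimal diet is the largest prefix of this list for which every included type satisfies E_i/h_i > R on the types above it.
Rate on top 1: 256.2. berries: 302 > 256.2 → include.
Rate on top 2: 283.8. ant nests: 224 < 283.8 → exclude; stop.
Optimal diet: spawning salmon, berries — 2 of 5 types.

2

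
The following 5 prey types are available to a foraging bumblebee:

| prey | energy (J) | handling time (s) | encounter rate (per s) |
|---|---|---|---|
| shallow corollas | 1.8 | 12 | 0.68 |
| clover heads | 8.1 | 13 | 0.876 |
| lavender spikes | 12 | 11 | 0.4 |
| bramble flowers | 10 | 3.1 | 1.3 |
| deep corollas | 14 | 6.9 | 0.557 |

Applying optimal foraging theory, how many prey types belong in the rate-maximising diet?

1

Rank by E/h (J/s): bramble flowers 3.23, deep corollas 2.03, lavender spikes 1.09, clover heads 0.623, shallow corollas 0.15. Include each in turn until the next type's E/h falls below the running intake rate.
Rate on top 1: 2.584. deep corollas: 2.03 < 2.584 → exclude; stop.
Optimal diet: bramble flowers — 1 of 5 types.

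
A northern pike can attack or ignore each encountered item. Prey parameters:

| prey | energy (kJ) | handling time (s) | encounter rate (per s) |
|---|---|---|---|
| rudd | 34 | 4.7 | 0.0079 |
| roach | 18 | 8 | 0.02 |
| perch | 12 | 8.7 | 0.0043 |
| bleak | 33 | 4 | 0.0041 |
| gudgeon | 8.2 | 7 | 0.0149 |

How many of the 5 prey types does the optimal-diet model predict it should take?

Rank by E/h (kJ/s): bleak 8.25, rudd 7.23, roach 2.25, perch 1.38, gudgeon 1.17. Include each in turn until the next type's E/h falls below the running intake rate.
Rate on top 1: 0.1331. rudd: 7.23 > 0.1331 → include.
Rate on top 2: 0.3834. roach: 2.25 > 0.3834 → include.
Rate on top 3: 0.6295. perch: 1.38 > 0.6295 → include.
Rate on top 4: 0.6519. gudgeon: 1.17 > 0.6519 → include.
Optimal diet: bleak, rudd, roach, perch, gudgeon — 5 of 5 types.

5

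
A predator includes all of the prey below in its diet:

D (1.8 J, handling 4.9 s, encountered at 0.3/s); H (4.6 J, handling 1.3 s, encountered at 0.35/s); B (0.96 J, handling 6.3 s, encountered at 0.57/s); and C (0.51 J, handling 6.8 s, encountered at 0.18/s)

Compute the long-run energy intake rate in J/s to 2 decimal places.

0.36 J/s

R = (0.3×1.8 + 0.35×4.6 + 0.57×0.96 + 0.18×0.51) / (1 + 0.3×4.9 + 0.35×1.3 + 0.57×6.3 + 0.18×6.8) = 2.789/7.74 = 0.3603 J/s.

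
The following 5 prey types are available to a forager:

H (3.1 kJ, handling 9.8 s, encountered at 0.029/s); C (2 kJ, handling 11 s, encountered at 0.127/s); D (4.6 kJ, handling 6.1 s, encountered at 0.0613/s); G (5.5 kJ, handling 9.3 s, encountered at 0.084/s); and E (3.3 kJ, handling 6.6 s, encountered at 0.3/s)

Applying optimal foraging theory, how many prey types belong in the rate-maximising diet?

Profitabilities (E/h, kJ/s): D 0.754, G 0.591, E 0.5, H 0.316, C 0.182. Add prey in this order while the next type's profitability exceeds the intake rate on those already taken.
Rate on top 1: 0.2052. G: 0.591 > 0.2052 → include.
Rate on top 2: 0.3452. E: 0.5 > 0.3452 → include.
Rate on top 3: 0.4193. H: 0.316 < 0.4193 → exclude; stop.
Optimal diet: D, G, E — 3 of 5 types.

3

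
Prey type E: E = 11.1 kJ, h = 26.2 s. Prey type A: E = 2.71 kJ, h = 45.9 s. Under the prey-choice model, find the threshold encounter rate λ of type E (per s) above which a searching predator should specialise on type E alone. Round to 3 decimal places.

0.006 per s

At the threshold, the rate on type E alone equals the profitability of type A: λ·11.1/(1 + λ·26.2) = 2.71/45.9 = 0.05904.
Rearranging, λ(11.1 − 0.05904×26.2) = 0.05904, so λ = 0.05904/9.553 = 0.00618 per s.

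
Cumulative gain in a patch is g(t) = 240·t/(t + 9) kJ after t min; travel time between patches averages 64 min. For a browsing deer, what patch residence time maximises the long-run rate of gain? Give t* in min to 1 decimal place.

Maximise g(t)/(T+t): set derivative to zero → g'(t)(T+t) = g(t).
g'(t) = 240·9/(t + 9)². Setting 240·9/(t+9)² = 240t/[(t+9)(64+t)] gives 9(64+t) = t(t+9), so t² = 9×64 = 576.
t* = √576 = 24 min.

24.0 min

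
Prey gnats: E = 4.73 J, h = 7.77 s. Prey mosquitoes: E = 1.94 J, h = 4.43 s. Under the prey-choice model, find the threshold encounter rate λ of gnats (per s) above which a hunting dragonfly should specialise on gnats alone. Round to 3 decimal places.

The zero-one rule: include mosquitoes iff E₂/h₂ > λE₁/(1+λh₁). Equality gives the switch point.
λE₁h₂ = E₂ + λE₂h₁ ⇒ λ = E₂/(E₁h₂ − E₂h₁) = 1.94/(20.95 − 15.07) = 0.3299 per s.

0.330 per s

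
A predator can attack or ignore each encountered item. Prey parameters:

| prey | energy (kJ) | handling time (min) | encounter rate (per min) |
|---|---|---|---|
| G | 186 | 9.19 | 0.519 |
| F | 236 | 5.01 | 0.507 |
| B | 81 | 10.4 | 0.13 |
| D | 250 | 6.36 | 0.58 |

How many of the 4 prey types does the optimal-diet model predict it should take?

Rank by E/h (kJ/min): F 47.1, D 39.3, G 20.2, B 7.79. Include each in turn until the next type's E/h falls below the running intake rate.
Rate on top 1: 33.8. D: 39.3 > 33.8 → include.
Rate on top 2: 36.61. G: 20.2 < 36.61 → exclude; stop.
Optimal diet: F, D — 2 of 4 types.

2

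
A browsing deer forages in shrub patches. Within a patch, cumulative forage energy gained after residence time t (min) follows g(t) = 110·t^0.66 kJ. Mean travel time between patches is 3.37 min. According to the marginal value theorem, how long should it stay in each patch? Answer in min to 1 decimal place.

By the marginal value theorem, leave when the instantaneous gain rate g'(t) equals the habitat-wide average g(t)/(T + t).
g'(t) = 0.66·110·t^-0.34. Setting 0.66·110·t^-0.34 = 110·t^0.66/(3.37+t) gives 0.66(3.37+t) = t, so 0.34·t = 0.66×3.37.
t* = 0.66×3.37/0.34 = 6.542 min.

6.5 min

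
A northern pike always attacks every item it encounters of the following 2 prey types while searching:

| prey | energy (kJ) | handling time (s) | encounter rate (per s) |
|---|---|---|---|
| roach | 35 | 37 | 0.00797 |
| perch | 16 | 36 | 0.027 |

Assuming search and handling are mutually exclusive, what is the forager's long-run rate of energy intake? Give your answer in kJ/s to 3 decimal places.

R = Σλ_iE_i / (1 + Σλ_ih_i)
Numerator: 0.00797×35 + 0.027×16 = 0.7109
Denominator: 1 + 0.00797×37 + 0.027×36 = 2.267
R = 0.7109/2.267 = 0.3136 kJ/s

0.314 kJ/s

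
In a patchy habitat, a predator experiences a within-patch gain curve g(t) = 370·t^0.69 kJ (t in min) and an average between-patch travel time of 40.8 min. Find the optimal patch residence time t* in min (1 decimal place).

Optimal t* satisfies g'(t*) = g(t*)/(T + t*).
g'(t) = 0.69·370·t^-0.31. Setting 0.69·370·t^-0.31 = 370·t^0.69/(40.8+t) gives 0.69(40.8+t) = t, so 0.31·t = 0.69×40.8.
t* = 0.69×40.8/0.31 = 90.81 min.

90.8 min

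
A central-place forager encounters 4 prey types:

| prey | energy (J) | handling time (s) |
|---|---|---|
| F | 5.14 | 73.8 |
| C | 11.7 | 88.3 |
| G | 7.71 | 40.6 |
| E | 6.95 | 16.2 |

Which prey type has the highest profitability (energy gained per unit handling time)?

In descending order of E/h:
E: 6.95/16.2 = 0.429 J/s
G: 7.71/40.6 = 0.19 J/s
C: 11.7/88.3 = 0.133 J/s
F: 5.14/73.8 = 0.0696 J/s

E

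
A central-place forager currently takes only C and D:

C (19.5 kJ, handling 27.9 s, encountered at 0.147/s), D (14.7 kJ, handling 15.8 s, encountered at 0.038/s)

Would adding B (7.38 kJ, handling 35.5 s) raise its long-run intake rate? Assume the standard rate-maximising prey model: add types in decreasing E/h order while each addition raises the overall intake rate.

Current rate: (0.147×19.5 + 0.038×14.7)/(1 + 0.147×27.9 + 0.038×15.8) = 0.6007 kJ/s.
B: E/h = 7.38/35.5 = 0.2079 kJ/s.
0.2079 < 0.6007, so adding B would lower the average — exclude it.

No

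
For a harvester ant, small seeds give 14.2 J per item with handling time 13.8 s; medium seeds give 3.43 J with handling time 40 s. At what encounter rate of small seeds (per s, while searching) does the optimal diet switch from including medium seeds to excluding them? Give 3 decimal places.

Drop medium seeds once their profitability E₂/h₂ falls below the rate achievable on small seeds alone: E₂/h₂ = λE₁/(1 + λh₁).
Solve for λ: λE₁h₂ = E₂(1 + λh₁) → λ(E₁h₂ − E₂h₁) = E₂ → λ = E₂/(E₁h₂ − E₂h₁).
λ = 3.43/(14.2×40 − 3.43×13.8) = 3.43/520.7 = 0.006588 per s.

0.007 per s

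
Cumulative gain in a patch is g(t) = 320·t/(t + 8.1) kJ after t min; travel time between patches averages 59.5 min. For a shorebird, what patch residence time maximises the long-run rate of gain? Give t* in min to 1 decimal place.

22.0 min

Optimal t* satisfies g'(t*) = g(t*)/(T + t*).
g'(t) = 320·8.1/(t + 8.1)². Setting 320·8.1/(t+8.1)² = 320t/[(t+8.1)(59.5+t)] gives 8.1(59.5+t) = t(t+8.1), so t² = 8.1×59.5 = 481.9.
t* = √481.9 = 21.95 min.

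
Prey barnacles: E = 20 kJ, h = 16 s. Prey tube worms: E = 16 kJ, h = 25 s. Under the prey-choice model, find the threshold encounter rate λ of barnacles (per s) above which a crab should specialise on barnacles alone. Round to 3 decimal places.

0.066 per s

At the threshold, the rate on barnacles alone equals the profitability of tube worms: λ·20/(1 + λ·16) = 16/25 = 0.64.
Rearranging, λ(20 − 0.64×16) = 0.64, so λ = 0.64/9.76 = 0.06557 per s.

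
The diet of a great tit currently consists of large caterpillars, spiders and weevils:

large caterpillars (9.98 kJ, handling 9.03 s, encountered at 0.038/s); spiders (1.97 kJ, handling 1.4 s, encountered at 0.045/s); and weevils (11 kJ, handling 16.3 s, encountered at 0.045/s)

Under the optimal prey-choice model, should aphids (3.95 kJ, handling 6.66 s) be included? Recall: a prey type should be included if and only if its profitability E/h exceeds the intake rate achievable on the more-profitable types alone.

Current rate: (0.038×9.98 + 0.045×1.97 + 0.045×11)/(1 + 0.038×9.03 + 0.045×1.4 + 0.045×16.3) = 0.45 kJ/s.
aphids: E/h = 3.95/6.66 = 0.5931 kJ/s.
Since 0.5931 > R, including aphids increases the long-run rate.

Yes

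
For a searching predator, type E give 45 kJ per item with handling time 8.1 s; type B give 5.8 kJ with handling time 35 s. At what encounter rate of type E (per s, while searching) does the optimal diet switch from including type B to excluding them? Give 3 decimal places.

The zero-one rule: include type B iff E₂/h₂ > λE₁/(1+λh₁). Equality gives the switch point.
λE₁h₂ = E₂ + λE₂h₁ ⇒ λ = E₂/(E₁h₂ − E₂h₁) = 5.8/(1575 − 46.98) = 0.003796 per s.

0.004 per s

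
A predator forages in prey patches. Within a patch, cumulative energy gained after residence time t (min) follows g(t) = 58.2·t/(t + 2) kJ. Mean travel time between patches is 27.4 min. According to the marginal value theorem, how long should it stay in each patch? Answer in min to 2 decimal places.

7.40 min

Optimal t* satisfies g'(t*) = g(t*)/(T + t*).
g'(t) = 58.2·2/(t + 2)². Setting 58.2·2/(t+2)² = 58.2t/[(t+2)(27.4+t)] gives 2(27.4+t) = t(t+2), so t² = 2×27.4 = 54.8.
t* = √54.8 = 7.403 min.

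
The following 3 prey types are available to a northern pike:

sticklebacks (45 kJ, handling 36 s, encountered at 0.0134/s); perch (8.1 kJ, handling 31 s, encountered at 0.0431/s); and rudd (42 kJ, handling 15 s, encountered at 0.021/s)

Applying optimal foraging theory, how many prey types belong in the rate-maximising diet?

E/h in descending order: rudd 2.8, sticklebacks 1.25, perch 0.261 kJ/s. The optimal diet is the largest prefix of this list for which every included type satisfies E_i/h_i > R on the types above it.
Rate on top 1: 0.6707. sticklebacks: 1.25 > 0.6707 → include.
Rate on top 2: 0.8262. perch: 0.261 < 0.8262 → exclude; stop.
Optimal diet: rudd, sticklebacks — 2 of 3 types.

2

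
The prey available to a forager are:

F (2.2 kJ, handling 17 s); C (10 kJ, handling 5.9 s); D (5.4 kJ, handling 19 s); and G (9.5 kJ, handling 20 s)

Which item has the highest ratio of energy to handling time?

C

Profitability E/h (kJ/s): F = 2.2/17 = 0.129, C = 10/5.9 = 1.69, D = 5.4/19 = 0.284, G = 9.5/20 = 0.475.
Ranked: C > G > D > F.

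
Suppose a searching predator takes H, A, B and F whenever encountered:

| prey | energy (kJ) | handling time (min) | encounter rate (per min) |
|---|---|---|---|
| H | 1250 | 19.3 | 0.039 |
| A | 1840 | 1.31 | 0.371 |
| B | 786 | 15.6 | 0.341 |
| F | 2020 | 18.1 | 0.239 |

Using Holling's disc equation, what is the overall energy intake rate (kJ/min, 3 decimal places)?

R = Σλ_iE_i / (1 + Σλ_ih_i)
Numerator: 0.039×1250 + 0.371×1840 + 0.341×786 + 0.239×2020 = 1482
Denominator: 1 + 0.039×19.3 + 0.371×1.31 + 0.341×15.6 + 0.239×18.1 = 11.88
R = 1482/11.88 = 124.7 kJ/min

124.720 kJ/min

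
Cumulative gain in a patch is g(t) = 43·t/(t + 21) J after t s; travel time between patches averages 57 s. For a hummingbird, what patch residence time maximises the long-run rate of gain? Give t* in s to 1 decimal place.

34.6 s

Optimal t* satisfies g'(t*) = g(t*)/(T + t*).
g'(t) = 43·21/(t + 21)². Setting 43·21/(t+21)² = 43t/[(t+21)(57+t)] gives 21(57+t) = t(t+21), so t² = 21×57 = 1197.
t* = √1197 = 34.6 s.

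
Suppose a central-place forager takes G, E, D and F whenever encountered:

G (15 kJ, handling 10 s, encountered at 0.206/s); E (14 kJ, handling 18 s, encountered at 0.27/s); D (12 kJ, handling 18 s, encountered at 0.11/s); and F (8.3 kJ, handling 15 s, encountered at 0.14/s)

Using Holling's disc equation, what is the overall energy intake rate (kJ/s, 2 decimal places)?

R = (0.206×15 + 0.27×14 + 0.11×12 + 0.14×8.3) / (1 + 0.206×10 + 0.27×18 + 0.11×18 + 0.14×15) = 9.352/12 = 0.7793 kJ/s.

0.78 kJ/s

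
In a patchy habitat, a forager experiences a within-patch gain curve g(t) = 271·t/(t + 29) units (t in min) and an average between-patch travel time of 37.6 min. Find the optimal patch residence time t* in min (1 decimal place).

By the marginal value theorem, leave when the instantaneous gain rate g'(t) equals the habitat-wide average g(t)/(T + t).
g'(t) = 271·29/(t + 29)². Setting 271·29/(t+29)² = 271t/[(t+29)(37.6+t)] gives 29(37.6+t) = t(t+29), so t² = 29×37.6 = 1090.
t* = √1090 = 33.02 min.

33.0 min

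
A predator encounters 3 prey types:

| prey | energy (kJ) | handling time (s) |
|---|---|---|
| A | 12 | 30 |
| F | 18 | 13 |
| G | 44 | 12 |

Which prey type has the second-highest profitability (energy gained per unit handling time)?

F

In descending order of E/h:
G: 44/12 = 3.67 kJ/s
F: 18/13 = 1.38 kJ/s
A: 12/30 = 0.4 kJ/s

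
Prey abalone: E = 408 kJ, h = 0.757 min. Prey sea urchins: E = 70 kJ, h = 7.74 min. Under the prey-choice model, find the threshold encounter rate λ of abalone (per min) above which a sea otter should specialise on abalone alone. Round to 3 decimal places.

0.023 per min

The zero-one rule: include sea urchins iff E₂/h₂ > λE₁/(1+λh₁). Equality gives the switch point.
λE₁h₂ = E₂ + λE₂h₁ ⇒ λ = E₂/(E₁h₂ − E₂h₁) = 70/(3158 − 52.99) = 0.02254 per min.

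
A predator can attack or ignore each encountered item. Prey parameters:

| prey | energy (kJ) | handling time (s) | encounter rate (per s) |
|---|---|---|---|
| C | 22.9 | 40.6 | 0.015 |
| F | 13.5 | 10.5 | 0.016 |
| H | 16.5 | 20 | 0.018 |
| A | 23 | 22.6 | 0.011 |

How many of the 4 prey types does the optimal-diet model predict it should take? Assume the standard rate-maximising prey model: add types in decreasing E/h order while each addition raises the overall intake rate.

Profitabilities (E/h, kJ/s): F 1.29, A 1.02, H 0.825, C 0.564. Add prey in this order while the next type's profitability exceeds the intake rate on those already taken.
Rate on top 1: 0.1849. A: 1.02 > 0.1849 → include.
Rate on top 2: 0.3311. H: 0.825 > 0.3311 → include.
Rate on top 3: 0.4312. C: 0.564 > 0.4312 → include.
Optimal diet: F, A, H, C — 4 of 4 types.

4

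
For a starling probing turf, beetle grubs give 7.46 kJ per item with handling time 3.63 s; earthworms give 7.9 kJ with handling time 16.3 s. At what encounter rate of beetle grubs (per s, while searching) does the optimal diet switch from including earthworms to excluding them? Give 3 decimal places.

0.085 per s

At the threshold, the rate on beetle grubs alone equals the profitability of earthworms: λ·7.46/(1 + λ·3.63) = 7.9/16.3 = 0.4847.
Rearranging, λ(7.46 − 0.4847×3.63) = 0.4847, so λ = 0.4847/5.701 = 0.08502 per s.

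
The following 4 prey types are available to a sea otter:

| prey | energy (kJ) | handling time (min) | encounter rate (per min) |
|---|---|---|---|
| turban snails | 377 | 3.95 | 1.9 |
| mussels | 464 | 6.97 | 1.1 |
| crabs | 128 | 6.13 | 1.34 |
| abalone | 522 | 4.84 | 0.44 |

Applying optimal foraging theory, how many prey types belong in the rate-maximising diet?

2

E/h in descending order: abalone 108, turban snails 95.4, mussels 66.6, crabs 20.9 kJ/min. The optimal diet is the largest prefix of this list for which every included type satisfies E_i/h_i > R on the types above it.
Rate on top 1: 73.39. turban snails: 95.4 > 73.39 → include.
Rate on top 2: 88.95. mussels: 66.6 < 88.95 → exclude; stop.
Optimal diet: abalone, turban snails — 2 of 4 types.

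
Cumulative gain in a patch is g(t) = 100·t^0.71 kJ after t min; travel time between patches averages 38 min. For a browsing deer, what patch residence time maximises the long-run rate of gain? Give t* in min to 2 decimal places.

Optimal t* satisfies g'(t*) = g(t*)/(T + t*).
g'(t) = 0.71·100·t^-0.29. Setting 0.71·100·t^-0.29 = 100·t^0.71/(38+t) gives 0.71(38+t) = t, so 0.29·t = 0.71×38.
t* = 0.71×38/0.29 = 93.03 min.

93.03 min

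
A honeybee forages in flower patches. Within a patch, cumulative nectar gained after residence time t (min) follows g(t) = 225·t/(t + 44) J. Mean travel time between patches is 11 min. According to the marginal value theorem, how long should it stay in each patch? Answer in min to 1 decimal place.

22.0 min

Optimal t* satisfies g'(t*) = g(t*)/(T + t*).
g'(t) = 225·44/(t + 44)². Setting 225·44/(t+44)² = 225t/[(t+44)(11+t)] gives 44(11+t) = t(t+44), so t² = 44×11 = 484.
t* = √484 = 22 min.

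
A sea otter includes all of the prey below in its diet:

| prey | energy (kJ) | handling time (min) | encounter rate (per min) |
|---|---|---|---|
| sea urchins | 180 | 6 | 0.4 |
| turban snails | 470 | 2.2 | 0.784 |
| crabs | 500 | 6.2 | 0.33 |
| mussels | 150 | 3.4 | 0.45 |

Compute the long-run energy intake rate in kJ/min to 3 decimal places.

77.347 kJ/min

R = Σλ_iE_i / (1 + Σλ_ih_i)
Numerator: 0.4×180 + 0.784×470 + 0.33×500 + 0.45×150 = 673
Denominator: 1 + 0.4×6 + 0.784×2.2 + 0.33×6.2 + 0.45×3.4 = 8.701
R = 673/8.701 = 77.35 kJ/min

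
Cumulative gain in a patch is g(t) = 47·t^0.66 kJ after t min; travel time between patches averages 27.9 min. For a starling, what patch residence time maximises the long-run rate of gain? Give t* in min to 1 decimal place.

By the marginal value theorem, leave when the instantaneous gain rate g'(t) equals the habitat-wide average g(t)/(T + t).
g'(t) = 0.66·47·t^-0.34. Setting 0.66·47·t^-0.34 = 47·t^0.66/(27.9+t) gives 0.66(27.9+t) = t, so 0.34·t = 0.66×27.9.
t* = 0.66×27.9/0.34 = 54.16 min.

54.2 min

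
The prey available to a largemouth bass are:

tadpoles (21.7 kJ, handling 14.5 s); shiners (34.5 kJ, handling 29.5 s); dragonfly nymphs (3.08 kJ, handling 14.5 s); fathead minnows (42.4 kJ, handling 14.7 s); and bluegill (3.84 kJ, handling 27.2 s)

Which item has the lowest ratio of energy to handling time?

Profitability E/h (kJ/s): tadpoles = 21.7/14.5 = 1.5, shiners = 34.5/29.5 = 1.17, dragonfly nymphs = 3.08/14.5 = 0.212, fathead minnows = 42.4/14.7 = 2.88, bluegill = 3.84/27.2 = 0.141.
Ranked: fathead minnows > tadpoles > shiners > dragonfly nymphs > bluegill.

bluegill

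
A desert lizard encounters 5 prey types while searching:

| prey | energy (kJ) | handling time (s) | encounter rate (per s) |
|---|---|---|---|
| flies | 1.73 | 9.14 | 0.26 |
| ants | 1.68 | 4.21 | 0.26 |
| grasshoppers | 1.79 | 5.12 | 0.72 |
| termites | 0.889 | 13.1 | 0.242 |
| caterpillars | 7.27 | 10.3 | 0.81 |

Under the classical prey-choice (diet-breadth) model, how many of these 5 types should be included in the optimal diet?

Rank by E/h (kJ/s): caterpillars 0.706, ants 0.399, grasshoppers 0.35, flies 0.189, termites 0.0679. Include each in turn until the next type's E/h falls below the running intake rate.
Rate on top 1: 0.6303. ants: 0.399 < 0.6303 → exclude; stop.
Optimal diet: caterpillars — 1 of 5 types.

1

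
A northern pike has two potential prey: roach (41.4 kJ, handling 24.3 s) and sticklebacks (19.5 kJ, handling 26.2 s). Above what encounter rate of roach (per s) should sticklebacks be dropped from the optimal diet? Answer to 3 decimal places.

0.032 per s

At the threshold, the rate on roach alone equals the profitability of sticklebacks: λ·41.4/(1 + λ·24.3) = 19.5/26.2 = 0.7443.
Rearranging, λ(41.4 − 0.7443×24.3) = 0.7443, so λ = 0.7443/23.31 = 0.03192 per s.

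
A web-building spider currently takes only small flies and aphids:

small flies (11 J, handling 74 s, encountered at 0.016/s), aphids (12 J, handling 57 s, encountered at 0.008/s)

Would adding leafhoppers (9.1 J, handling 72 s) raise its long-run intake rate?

Yes

Intake rate on the current diet: R = (0.016×11 + 0.008×12) / (1 + 0.016×74 + 0.008×57) = 0.272/2.64 = 0.103 J/s.
Profitability of leafhoppers: 9.1/72 = 0.1264 J/s.
Since 0.1264 > R, including leafhoppers increases the long-run rate.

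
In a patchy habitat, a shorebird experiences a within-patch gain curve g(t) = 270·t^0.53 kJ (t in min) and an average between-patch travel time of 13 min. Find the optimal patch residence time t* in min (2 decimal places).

14.66 min

Maximise g(t)/(T+t): set derivative to zero → g'(t)(T+t) = g(t).
g'(t) = 0.53·270·t^-0.47. Setting 0.53·270·t^-0.47 = 270·t^0.53/(13+t) gives 0.53(13+t) = t, so 0.47·t = 0.53×13.
t* = 0.53×13/0.47 = 14.66 min.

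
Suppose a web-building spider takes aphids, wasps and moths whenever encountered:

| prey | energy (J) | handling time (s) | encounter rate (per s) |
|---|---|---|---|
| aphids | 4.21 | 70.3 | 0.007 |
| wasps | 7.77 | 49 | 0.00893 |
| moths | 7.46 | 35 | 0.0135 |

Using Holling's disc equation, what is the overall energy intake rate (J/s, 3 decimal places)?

0.083 J/s

R = Σλ_iE_i / (1 + Σλ_ih_i)
Numerator: 0.007×4.21 + 0.00893×7.77 + 0.0135×7.46 = 0.1996
Denominator: 1 + 0.007×70.3 + 0.00893×49 + 0.0135×35 = 2.402
R = 0.1996/2.402 = 0.08308 J/s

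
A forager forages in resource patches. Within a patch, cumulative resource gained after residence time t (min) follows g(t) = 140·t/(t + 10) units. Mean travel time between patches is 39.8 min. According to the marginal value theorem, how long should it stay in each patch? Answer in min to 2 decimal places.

19.95 min

Optimal t* satisfies g'(t*) = g(t*)/(T + t*).
g'(t) = 140·10/(t + 10)². Setting 140·10/(t+10)² = 140t/[(t+10)(39.8+t)] gives 10(39.8+t) = t(t+10), so t² = 10×39.8 = 398.
t* = √398 = 19.95 min.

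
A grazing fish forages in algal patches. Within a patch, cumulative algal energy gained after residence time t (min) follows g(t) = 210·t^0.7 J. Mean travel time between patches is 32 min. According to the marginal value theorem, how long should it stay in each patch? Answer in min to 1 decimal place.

74.7 min

Maximise g(t)/(T+t): set derivative to zero → g'(t)(T+t) = g(t).
g'(t) = 0.7·210·t^-0.3. Setting 0.7·210·t^-0.3 = 210·t^0.7/(32+t) gives 0.7(32+t) = t, so 0.30·t = 0.7×32.
t* = 0.7×32/0.30 = 74.67 min.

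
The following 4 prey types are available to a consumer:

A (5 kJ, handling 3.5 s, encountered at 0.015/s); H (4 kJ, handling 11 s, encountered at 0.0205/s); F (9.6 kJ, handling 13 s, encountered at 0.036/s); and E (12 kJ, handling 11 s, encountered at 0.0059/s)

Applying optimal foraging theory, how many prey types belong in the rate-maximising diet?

4

E/h in descending order: A 1.43, E 1.09, F 0.738, H 0.364 kJ/s. The optimal diet is the largest prefix of this list for which every included type satisfies E_i/h_i > R on the types above it.
Rate on top 1: 0.07126. E: 1.09 > 0.07126 → include.
Rate on top 2: 0.1305. F: 0.738 > 0.1305 → include.
Rate on top 3: 0.31. H: 0.364 > 0.31 → include.
Optimal diet: A, E, F, H — 4 of 4 types.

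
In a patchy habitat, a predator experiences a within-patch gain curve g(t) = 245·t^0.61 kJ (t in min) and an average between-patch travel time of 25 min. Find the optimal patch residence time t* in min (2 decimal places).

39.10 min

By the marginal value theorem, leave when the instantaneous gain rate g'(t) equals the habitat-wide average g(t)/(T + t).
g'(t) = 0.61·245·t^-0.39. Setting 0.61·245·t^-0.39 = 245·t^0.61/(25+t) gives 0.61(25+t) = t, so 0.39·t = 0.61×25.
t* = 0.61×25/0.39 = 39.1 min.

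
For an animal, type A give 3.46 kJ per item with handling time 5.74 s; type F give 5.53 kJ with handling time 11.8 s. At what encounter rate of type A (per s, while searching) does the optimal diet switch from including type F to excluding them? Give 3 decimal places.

0.609 per s

Drop type F once their profitability E₂/h₂ falls below the rate achievable on type A alone: E₂/h₂ = λE₁/(1 + λh₁).
Solve for λ: λE₁h₂ = E₂(1 + λh₁) → λ(E₁h₂ − E₂h₁) = E₂ → λ = E₂/(E₁h₂ − E₂h₁).
λ = 5.53/(3.46×11.8 − 5.53×5.74) = 5.53/9.086 = 0.6086 per s.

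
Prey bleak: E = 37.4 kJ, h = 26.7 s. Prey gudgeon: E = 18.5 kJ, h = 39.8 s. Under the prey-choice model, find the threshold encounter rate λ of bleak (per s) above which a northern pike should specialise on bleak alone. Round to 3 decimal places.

At the threshold, the rate on bleak alone equals the profitability of gudgeon: λ·37.4/(1 + λ·26.7) = 18.5/39.8 = 0.4648.
Rearranging, λ(37.4 − 0.4648×26.7) = 0.4648, so λ = 0.4648/24.99 = 0.0186 per s.

0.019 per s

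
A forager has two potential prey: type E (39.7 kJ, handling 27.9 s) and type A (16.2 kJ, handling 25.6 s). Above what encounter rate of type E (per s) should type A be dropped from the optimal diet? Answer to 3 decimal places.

0.029 per s

At the threshold, the rate on type E alone equals the profitability of type A: λ·39.7/(1 + λ·27.9) = 16.2/25.6 = 0.6328.
Rearranging, λ(39.7 − 0.6328×27.9) = 0.6328, so λ = 0.6328/22.04 = 0.02871 per s.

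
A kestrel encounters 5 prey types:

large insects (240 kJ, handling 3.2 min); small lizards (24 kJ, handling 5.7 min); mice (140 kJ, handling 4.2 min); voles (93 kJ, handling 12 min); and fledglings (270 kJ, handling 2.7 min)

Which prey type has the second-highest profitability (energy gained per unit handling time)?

large insects

In descending order of E/h:
fledglings: 270/2.7 = 100 kJ/min
large insects: 240/3.2 = 75 kJ/min
mice: 140/4.2 = 33.3 kJ/min
voles: 93/12 = 7.75 kJ/min
small lizards: 24/5.7 = 4.21 kJ/min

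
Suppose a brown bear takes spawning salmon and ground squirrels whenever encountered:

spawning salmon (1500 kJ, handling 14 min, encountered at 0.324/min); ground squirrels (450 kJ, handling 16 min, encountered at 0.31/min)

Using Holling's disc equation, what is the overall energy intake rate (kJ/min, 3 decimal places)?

R = (0.324×1500 + 0.31×450) / (1 + 0.324×14 + 0.31×16) = 625.5/10.5 = 59.59 kJ/min.

59.594 kJ/min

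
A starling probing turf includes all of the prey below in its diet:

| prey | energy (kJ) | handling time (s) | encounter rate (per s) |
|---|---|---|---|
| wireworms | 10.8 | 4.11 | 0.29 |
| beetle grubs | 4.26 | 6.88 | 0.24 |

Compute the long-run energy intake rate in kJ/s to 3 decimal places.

1.081 kJ/s

R = Σλ_iE_i / (1 + Σλ_ih_i)
Numerator: 0.29×10.8 + 0.24×4.26 = 4.154
Denominator: 1 + 0.29×4.11 + 0.24×6.88 = 3.843
R = 4.154/3.843 = 1.081 kJ/s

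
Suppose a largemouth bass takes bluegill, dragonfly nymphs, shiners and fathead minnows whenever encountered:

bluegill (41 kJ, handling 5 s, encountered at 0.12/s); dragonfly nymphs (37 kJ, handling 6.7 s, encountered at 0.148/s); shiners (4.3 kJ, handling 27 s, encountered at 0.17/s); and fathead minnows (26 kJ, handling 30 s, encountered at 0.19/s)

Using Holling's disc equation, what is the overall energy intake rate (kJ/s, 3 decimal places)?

Energy encountered per unit search time: 0.12×41 + 0.148×37 + 0.17×4.3 + 0.19×26 = 16.07 kJ/s.
Handling time per unit search time: 0.12×5 + 0.148×6.7 + 0.17×27 + 0.19×30 = 11.88.
Rate = 16.07/(1 + 11.88) = 1.247 kJ/s.

1.247 kJ/s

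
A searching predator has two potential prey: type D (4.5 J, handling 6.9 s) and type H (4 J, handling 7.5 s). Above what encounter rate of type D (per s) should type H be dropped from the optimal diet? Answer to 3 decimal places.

At the threshold, the rate on type D alone equals the profitability of type H: λ·4.5/(1 + λ·6.9) = 4/7.5 = 0.5333.
Rearranging, λ(4.5 − 0.5333×6.9) = 0.5333, so λ = 0.5333/0.82 = 0.6504 per s.

0.650 per s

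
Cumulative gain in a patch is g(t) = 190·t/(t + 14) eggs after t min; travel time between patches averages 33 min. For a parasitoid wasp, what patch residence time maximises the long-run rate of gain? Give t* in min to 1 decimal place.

Optimal t* satisfies g'(t*) = g(t*)/(T + t*).
g'(t) = 190·14/(t + 14)². Setting 190·14/(t+14)² = 190t/[(t+14)(33+t)] gives 14(33+t) = t(t+14), so t² = 14×33 = 462.
t* = √462 = 21.49 min.

21.5 min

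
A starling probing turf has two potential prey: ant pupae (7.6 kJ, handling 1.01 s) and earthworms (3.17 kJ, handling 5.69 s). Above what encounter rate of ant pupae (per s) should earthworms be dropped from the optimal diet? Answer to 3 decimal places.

0.079 per s

The zero-one rule: include earthworms iff E₂/h₂ > λE₁/(1+λh₁). Equality gives the switch point.
λE₁h₂ = E₂ + λE₂h₁ ⇒ λ = E₂/(E₁h₂ − E₂h₁) = 3.17/(43.24 − 3.202) = 0.07917 per s.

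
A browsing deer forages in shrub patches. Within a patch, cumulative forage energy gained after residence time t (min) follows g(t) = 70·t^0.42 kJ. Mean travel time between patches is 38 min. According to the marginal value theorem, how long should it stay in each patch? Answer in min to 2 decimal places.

Maximise g(t)/(T+t): set derivative to zero → g'(t)(T+t) = g(t).
g'(t) = 0.42·70·t^-0.58. Setting 0.42·70·t^-0.58 = 70·t^0.42/(38+t) gives 0.42(38+t) = t, so 0.58·t = 0.42×38.
t* = 0.42×38/0.58 = 27.52 min.

27.52 min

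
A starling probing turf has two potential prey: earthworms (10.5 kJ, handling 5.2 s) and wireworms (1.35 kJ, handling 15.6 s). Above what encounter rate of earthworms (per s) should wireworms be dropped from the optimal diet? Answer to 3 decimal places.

0.009 per s

At the threshold, the rate on earthworms alone equals the profitability of wireworms: λ·10.5/(1 + λ·5.2) = 1.35/15.6 = 0.08654.
Rearranging, λ(10.5 − 0.08654×5.2) = 0.08654, so λ = 0.08654/10.05 = 0.008611 per s.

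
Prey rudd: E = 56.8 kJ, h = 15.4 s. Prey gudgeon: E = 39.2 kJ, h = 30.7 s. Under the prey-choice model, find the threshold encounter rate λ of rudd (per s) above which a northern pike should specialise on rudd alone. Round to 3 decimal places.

0.034 per s

The zero-one rule: include gudgeon iff E₂/h₂ > λE₁/(1+λh₁). Equality gives the switch point.
λE₁h₂ = E₂ + λE₂h₁ ⇒ λ = E₂/(E₁h₂ − E₂h₁) = 39.2/(1744 − 603.7) = 0.03438 per s.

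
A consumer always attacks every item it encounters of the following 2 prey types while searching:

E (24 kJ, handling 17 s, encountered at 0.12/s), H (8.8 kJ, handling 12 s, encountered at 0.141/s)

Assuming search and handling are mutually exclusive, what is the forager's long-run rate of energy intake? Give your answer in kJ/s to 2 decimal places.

0.87 kJ/s

R = (0.12×24 + 0.141×8.8) / (1 + 0.12×17 + 0.141×12) = 4.121/4.732 = 0.8708 kJ/s.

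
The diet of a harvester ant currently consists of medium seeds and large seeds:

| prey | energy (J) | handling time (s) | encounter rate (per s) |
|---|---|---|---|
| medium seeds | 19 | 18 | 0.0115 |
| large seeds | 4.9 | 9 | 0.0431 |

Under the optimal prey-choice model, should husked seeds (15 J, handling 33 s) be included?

Yes

Intake rate on the current diet: R = (0.0115×19 + 0.0431×4.9) / (1 + 0.0115×18 + 0.0431×9) = 0.4297/1.595 = 0.2694 J/s.
husked seeds: E/h = 15/33 = 0.4545 J/s.
Since 0.4545 > R, including husked seeds increases the long-run rate.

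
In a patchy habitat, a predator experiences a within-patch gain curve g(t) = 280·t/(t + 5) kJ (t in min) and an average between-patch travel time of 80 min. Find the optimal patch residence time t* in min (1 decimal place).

20.0 min

By the marginal value theorem, leave when the instantaneous gain rate g'(t) equals the habitat-wide average g(t)/(T + t).
g'(t) = 280·5/(t + 5)². Setting 280·5/(t+5)² = 280t/[(t+5)(80+t)] gives 5(80+t) = t(t+5), so t² = 5×80 = 400.
t* = √400 = 20 min.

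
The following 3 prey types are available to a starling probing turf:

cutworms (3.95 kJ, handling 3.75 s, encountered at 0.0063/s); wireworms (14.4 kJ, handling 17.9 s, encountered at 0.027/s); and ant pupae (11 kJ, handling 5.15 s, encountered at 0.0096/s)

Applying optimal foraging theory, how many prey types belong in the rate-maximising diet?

Rank by E/h (kJ/s): ant pupae 2.14, cutworms 1.05, wireworms 0.804. Include each in turn until the next type's E/h falls below the running intake rate.
Rate on top 1: 0.1006. cutworms: 1.05 > 0.1006 → include.
Rate on top 2: 0.1216. wireworms: 0.804 > 0.1216 → include.
Optimal diet: ant pupae, cutworms, wireworms — 3 of 3 types.

3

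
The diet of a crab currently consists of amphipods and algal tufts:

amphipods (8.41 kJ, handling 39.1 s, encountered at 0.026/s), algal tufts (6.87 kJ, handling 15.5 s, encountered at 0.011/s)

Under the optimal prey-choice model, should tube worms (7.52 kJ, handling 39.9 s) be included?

Yes

Current rate: (0.026×8.41 + 0.011×6.87)/(1 + 0.026×39.1 + 0.011×15.5) = 0.1345 kJ/s.
Profitability of tube worms: 7.52/39.9 = 0.1885 kJ/s.
Since 0.1885 > R, including tube worms increases the long-run rate.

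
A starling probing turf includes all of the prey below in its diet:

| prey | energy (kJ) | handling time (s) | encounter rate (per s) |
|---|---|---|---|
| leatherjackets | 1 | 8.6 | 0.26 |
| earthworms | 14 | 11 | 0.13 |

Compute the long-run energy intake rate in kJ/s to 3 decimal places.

R = (0.26×1 + 0.13×14) / (1 + 0.26×8.6 + 0.13×11) = 2.08/4.666 = 0.4458 kJ/s.

0.446 kJ/s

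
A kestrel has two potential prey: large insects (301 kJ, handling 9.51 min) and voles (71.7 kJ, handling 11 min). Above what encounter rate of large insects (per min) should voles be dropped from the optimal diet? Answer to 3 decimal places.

Drop voles once their profitability E₂/h₂ falls below the rate achievable on large insects alone: E₂/h₂ = λE₁/(1 + λh₁).
Solve for λ: λE₁h₂ = E₂(1 + λh₁) → λ(E₁h₂ − E₂h₁) = E₂ → λ = E₂/(E₁h₂ − E₂h₁).
λ = 71.7/(301×11 − 71.7×9.51) = 71.7/2629 = 0.02727 per min.

0.027 per min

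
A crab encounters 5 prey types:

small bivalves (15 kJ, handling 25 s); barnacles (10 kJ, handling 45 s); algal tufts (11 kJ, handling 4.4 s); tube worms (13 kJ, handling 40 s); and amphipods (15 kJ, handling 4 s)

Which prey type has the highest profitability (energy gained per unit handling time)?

Profitability E/h (kJ/s): small bivalves = 15/25 = 0.6, barnacles = 10/45 = 0.222, algal tufts = 11/4.4 = 2.5, tube worms = 13/40 = 0.325, amphipods = 15/4 = 3.75.
Ranked: amphipods > algal tufts > small bivalves > tube worms > barnacles.

amphipods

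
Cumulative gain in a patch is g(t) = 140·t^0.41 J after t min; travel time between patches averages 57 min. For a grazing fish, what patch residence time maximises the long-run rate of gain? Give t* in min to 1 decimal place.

39.6 min

By the marginal value theorem, leave when the instantaneous gain rate g'(t) equals the habitat-wide average g(t)/(T + t).
g'(t) = 0.41·140·t^-0.59. Setting 0.41·140·t^-0.59 = 140·t^0.41/(57+t) gives 0.41(57+t) = t, so 0.59·t = 0.41×57.
t* = 0.41×57/0.59 = 39.61 min.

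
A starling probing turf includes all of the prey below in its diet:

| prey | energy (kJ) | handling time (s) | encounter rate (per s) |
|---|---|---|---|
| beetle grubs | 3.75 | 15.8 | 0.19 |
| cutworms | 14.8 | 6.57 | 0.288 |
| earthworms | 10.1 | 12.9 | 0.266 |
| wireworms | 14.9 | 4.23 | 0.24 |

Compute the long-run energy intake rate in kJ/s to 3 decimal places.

1.087 kJ/s

Energy encountered per unit search time: 0.19×3.75 + 0.288×14.8 + 0.266×10.1 + 0.24×14.9 = 11.24 kJ/s.
Handling time per unit search time: 0.19×15.8 + 0.288×6.57 + 0.266×12.9 + 0.24×4.23 = 9.341.
Rate = 11.24/(1 + 9.341) = 1.087 kJ/s.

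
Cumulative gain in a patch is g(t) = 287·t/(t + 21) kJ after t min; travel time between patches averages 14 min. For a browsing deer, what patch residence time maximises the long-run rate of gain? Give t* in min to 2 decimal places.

Maximise g(t)/(T+t): set derivative to zero → g'(t)(T+t) = g(t).
g'(t) = 287·21/(t + 21)². Setting 287·21/(t+21)² = 287t/[(t+21)(14+t)] gives 21(14+t) = t(t+21), so t² = 21×14 = 294.
t* = √294 = 17.15 min.

17.15 min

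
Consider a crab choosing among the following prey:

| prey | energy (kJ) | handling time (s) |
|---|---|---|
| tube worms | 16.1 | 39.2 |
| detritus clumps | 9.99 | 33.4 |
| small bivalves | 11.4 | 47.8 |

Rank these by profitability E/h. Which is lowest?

Profitability E/h (kJ/s): tube worms = 16.1/39.2 = 0.411, detritus clumps = 9.99/33.4 = 0.299, small bivalves = 11.4/47.8 = 0.238.
Ranked: tube worms > detritus clumps > small bivalves.

small bivalves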